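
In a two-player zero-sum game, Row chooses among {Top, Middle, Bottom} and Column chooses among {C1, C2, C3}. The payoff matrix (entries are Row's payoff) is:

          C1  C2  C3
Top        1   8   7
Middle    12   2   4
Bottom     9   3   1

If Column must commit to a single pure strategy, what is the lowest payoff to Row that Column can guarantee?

Column maxima: C1 → 12, C2 → 8, C3 → 7.
The smallest of these is 7.

7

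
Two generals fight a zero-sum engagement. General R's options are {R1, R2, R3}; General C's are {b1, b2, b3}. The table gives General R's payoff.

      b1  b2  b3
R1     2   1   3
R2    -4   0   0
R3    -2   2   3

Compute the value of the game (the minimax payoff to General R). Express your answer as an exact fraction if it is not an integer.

Row minima: R1 → 1, R2 → -4, R3 → -2; maximin = 1.
Column maxima: b1 → 2, b2 → 2, b3 → 3; minimax = 2.
1 ≠ 2, so there is no saddle point; optimal play is mixed.
R2 is strictly dominated by R1, so General R never plays it.
b3 is strictly dominated by b1 (it gives General R strictly more in every row), so General C never plays it.
On the remaining 2×2 (R1, R3 vs b1, b2):
Let General R play R1 with probability p. Expected payoff against b1: 2p + (-2)(1−p) = 4p − 2; against b2: 1p + 2(1−p) = −p + 2.
Setting these equal: 4p − 2 = −p + 2 ⇒ 5p = 4 ⇒ p = 4/5, and the value is (4)·(4/5) − 2 = 6/5.
For General C: with q = P(b1), equating R1's and R3's payoffs gives q + 1 = −4q + 2 ⇒ q = 1/5.

6/5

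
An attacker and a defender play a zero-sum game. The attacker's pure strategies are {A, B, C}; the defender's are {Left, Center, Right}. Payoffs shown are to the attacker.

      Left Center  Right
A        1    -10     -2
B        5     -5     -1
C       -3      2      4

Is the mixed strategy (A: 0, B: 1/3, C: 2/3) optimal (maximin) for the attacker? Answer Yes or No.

Yes

Against Left this mix gives (1/3)·5 + (2/3)·(-3) = -1/3.
Against Center this mix gives (1/3)·(-5) + (2/3)·2 = -1/3.
Against Right this mix gives (1/3)·(-1) + (2/3)·4 = 7/3.
All of the defender's active replies (Left, Center) yield -1/3, and no column does worse for the attacker. The mix makes the defender indifferent and guarantees -1/3, so it is optimal.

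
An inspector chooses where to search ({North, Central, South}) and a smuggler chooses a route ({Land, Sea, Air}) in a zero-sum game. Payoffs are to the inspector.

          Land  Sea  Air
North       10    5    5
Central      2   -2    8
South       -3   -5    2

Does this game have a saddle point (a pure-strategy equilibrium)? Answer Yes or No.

Row minima: North → 5, Central → -2, South → -5; maximin = 5.
Column maxima: Land → 10, Sea → 5, Air → 8; minimax = 5.
maximin = minimax = 5, so a saddle point exists.

Yes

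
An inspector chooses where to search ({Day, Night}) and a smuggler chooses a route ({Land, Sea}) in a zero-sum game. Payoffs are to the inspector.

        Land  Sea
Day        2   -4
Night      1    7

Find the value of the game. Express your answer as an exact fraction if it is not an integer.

Row minima: Day → -4, Night → 1; maximin = 1.
Column maxima: Land → 2, Sea → 7; minimax = 2.
1 ≠ 2, so there is no saddle point; optimal play is mixed.
Let the inspector play Day with probability p. Expected payoff against Land: 2p + 1(1−p) = p + 1; against Sea: (-4)p + 7(1−p) = −11p + 7.
Setting these equal: p + 1 = −11p + 7 ⇒ 12p = 6 ⇒ p = 1/2, and the value is (1)·(1/2) + 1 = 3/2.
For the smuggler: with q = P(Land), equating Day's and Night's payoffs gives 6q − 4 = −6q + 7 ⇒ q = 11/12.

3/2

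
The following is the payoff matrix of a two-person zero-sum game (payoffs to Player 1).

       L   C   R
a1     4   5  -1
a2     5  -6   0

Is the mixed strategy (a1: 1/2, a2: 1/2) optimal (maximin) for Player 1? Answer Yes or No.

Against L this mix gives (1/2)·4 + (1/2)·5 = 9/2.
Against C this mix gives (1/2)·5 + (1/2)·(-6) = -1/2.
Against R this mix gives (1/2)·(-1) + (1/2)·0 = -1/2.
All of Player 2's active replies (C, R) yield -1/2, and no column does worse for Player 1. The mix makes Player 2 indifferent and guarantees -1/2, so it is optimal.

Yes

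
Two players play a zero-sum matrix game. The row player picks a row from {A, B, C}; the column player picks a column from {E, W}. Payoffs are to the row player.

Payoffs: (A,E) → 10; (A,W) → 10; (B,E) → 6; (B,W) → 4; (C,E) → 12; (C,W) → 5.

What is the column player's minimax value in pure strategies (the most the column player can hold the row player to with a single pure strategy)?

Column maxima: E → 12, W → 10.
The smallest of these is 10.

10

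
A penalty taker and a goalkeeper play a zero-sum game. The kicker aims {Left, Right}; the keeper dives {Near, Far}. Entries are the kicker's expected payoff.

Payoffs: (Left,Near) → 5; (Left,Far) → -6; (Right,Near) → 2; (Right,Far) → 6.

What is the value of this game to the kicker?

Row minima: Left → -6, Right → 2; maximin = 2.
Column maxima: Near → 5, Far → 6; minimax = 5.
2 ≠ 5, so there is no saddle point; optimal play is mixed.
Let the kicker play Left with probability p. Expected payoff against Near: 5p + 2(1−p) = 3p + 2; against Far: (-6)p + 6(1−p) = −12p + 6.
Setting these equal: 3p + 2 = −12p + 6 ⇒ 15p = 4 ⇒ p = 4/15, and the value is (3)·(4/15) + 2 = 14/5.
For the keeper: with q = P(Near), equating Left's and Right's payoffs gives 11q − 6 = −4q + 6 ⇒ q = 4/5.

14/5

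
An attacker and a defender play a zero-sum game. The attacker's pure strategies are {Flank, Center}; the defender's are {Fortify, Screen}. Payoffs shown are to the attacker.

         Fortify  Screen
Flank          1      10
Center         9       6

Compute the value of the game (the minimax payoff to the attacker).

Row minima: Flank → 1, Center → 6; maximin = 6.
Column maxima: Fortify → 9, Screen → 10; minimax = 9.
6 ≠ 9, so there is no saddle point; optimal play is mixed.
Let the attacker play Flank with probability p. Expected payoff against Fortify: 1p + 9(1−p) = −8p + 9; against Screen: 10p + 6(1−p) = 4p + 6.
Setting these equal: −8p + 9 = 4p + 6 ⇒ −12p = -3 ⇒ p = 1/4, and the value is (-8)·(1/4) + 9 = 7.
For the defender: with q = P(Fortify), equating Flank's and Center's payoffs gives −9q + 10 = 3q + 6 ⇒ q = 1/3.

7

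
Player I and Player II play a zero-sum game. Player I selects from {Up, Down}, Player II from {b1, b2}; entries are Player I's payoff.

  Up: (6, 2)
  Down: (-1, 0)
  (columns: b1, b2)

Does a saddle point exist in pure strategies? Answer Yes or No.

Yes

Row minima: Up → 2, Down → -1; maximin = 2.
Column maxima: b1 → 6, b2 → 2; minimax = 2.
maximin = minimax = 2, so a saddle point exists.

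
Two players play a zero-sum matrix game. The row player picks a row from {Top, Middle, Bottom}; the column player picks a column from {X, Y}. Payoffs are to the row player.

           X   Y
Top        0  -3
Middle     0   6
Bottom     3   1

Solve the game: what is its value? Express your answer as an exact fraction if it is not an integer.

Row minima: Top → -3, Middle → 0, Bottom → 1; maximin = 1.
Column maxima: X → 3, Y → 6; minimax = 3.
1 ≠ 3, so there is no saddle point; optimal play is mixed.
Top is strictly dominated by Bottom, so the row player never plays it.
On the remaining 2×2 (Middle, Bottom vs X, Y):
Let the row player play Middle with probability p. Expected payoff against X: 0p + 3(1−p) = −3p + 3; against Y: 6p + 1(1−p) = 5p + 1.
Setting these equal: −3p + 3 = 5p + 1 ⇒ −8p = -2 ⇒ p = 1/4, and the value is (-3)·(1/4) + 3 = 9/4.
For the column player: with q = P(X), equating Middle's and Bottom's payoffs gives −6q + 6 = 2q + 1 ⇒ q = 5/8.

9/4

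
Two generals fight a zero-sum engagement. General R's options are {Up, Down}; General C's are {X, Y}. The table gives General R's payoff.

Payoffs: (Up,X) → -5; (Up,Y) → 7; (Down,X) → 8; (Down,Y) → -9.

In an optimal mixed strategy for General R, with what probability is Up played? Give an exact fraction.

Row minima: Up → -5, Down → -9; maximin = -5.
Column maxima: X → 8, Y → 7; minimax = 7.
-5 ≠ 7, so there is no saddle point; optimal play is mixed.
Let General R play Up with probability p. Expected payoff against X: (-5)p + 8(1−p) = −13p + 8; against Y: 7p + (-9)(1−p) = 16p − 9.
Setting these equal: −13p + 8 = 16p − 9 ⇒ −29p = -17 ⇒ p = 17/29, and the value is (-13)·(17/29) + 8 = 11/29.
For General C: with q = P(X), equating Up's and Down's payoffs gives −12q + 7 = 17q − 9 ⇒ q = 16/29.

17/29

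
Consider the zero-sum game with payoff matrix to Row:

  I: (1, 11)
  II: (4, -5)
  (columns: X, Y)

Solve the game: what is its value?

49/19

Row minima: I → 1, II → -5; maximin = 1.
Column maxima: X → 4, Y → 11; minimax = 4.
1 ≠ 4, so there is no saddle point; optimal play is mixed.
Let Row play I with probability p. Expected payoff against X: 1p + 4(1−p) = −3p + 4; against Y: 11p + (-5)(1−p) = 16p − 5.
Setting these equal: −3p + 4 = 16p − 5 ⇒ −19p = -9 ⇒ p = 9/19, and the value is (-3)·(9/19) + 4 = 49/19.
For Column: with q = P(X), equating I's and II's payoffs gives −10q + 11 = 9q − 5 ⇒ q = 16/19.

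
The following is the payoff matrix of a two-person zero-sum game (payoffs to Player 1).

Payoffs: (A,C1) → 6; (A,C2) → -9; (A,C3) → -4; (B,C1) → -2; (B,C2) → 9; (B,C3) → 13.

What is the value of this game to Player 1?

18/13

Row minima: A → -9, B → -2; maximin = -2.
Column maxima: C1 → 6, C2 → 9, C3 → 13; minimax = 6.
-2 ≠ 6, so there is no saddle point; optimal play is mixed.
C3 is strictly dominated by C2 (it gives Player 1 strictly more in every row), so Player 2 never plays it.
On the remaining 2×2 (A, B vs C1, C2):
Let Player 1 play A with probability p. Expected payoff against C1: 6p + (-2)(1−p) = 8p − 2; against C2: (-9)p + 9(1−p) = −18p + 9.
Setting these equal: 8p − 2 = −18p + 9 ⇒ 26p = 11 ⇒ p = 11/26, and the value is (8)·(11/26) − 2 = 18/13.
For Player 2: with q = P(C1), equating A's and B's payoffs gives 15q − 9 = −11q + 9 ⇒ q = 9/13.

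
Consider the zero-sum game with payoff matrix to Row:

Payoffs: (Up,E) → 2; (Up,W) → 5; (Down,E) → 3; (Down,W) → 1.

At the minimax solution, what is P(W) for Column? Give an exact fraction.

1/5

Row minima: Up → 2, Down → 1; maximin = 2.
Column maxima: E → 3, W → 5; minimax = 3.
2 ≠ 3, so there is no saddle point; optimal play is mixed.
Let Row play Up with probability p. Expected payoff against E: 2p + 3(1−p) = −p + 3; against W: 5p + 1(1−p) = 4p + 1.
Setting these equal: −p + 3 = 4p + 1 ⇒ −5p = -2 ⇒ p = 2/5, and the value is (-1)·(2/5) + 3 = 13/5.
For Column: with q = P(E), equating Up's and Down's payoffs gives −3q + 5 = 2q + 1 ⇒ q = 4/5.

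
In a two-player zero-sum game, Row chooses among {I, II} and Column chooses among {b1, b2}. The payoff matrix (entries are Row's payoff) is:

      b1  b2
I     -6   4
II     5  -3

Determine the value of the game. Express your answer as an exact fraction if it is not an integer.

Row minima: I → -6, II → -3; maximin = -3.
Column maxima: b1 → 5, b2 → 4; minimax = 4.
-3 ≠ 4, so there is no saddle point; optimal play is mixed.
Let Row play I with probability p. Expected payoff against b1: (-6)p + 5(1−p) = −11p + 5; against b2: 4p + (-3)(1−p) = 7p − 3.
Setting these equal: −11p + 5 = 7p − 3 ⇒ −18p = -8 ⇒ p = 4/9, and the value is (-11)·(4/9) + 5 = 1/9.
For Column: with q = P(b1), equating I's and II's payoffs gives −10q + 4 = 8q − 3 ⇒ q = 7/18.

1/9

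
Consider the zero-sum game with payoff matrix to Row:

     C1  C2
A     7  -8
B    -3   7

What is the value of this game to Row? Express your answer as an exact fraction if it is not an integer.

Row minima: A → -8, B → -3; maximin = -3.
Column maxima: C1 → 7, C2 → 7; minimax = 7.
-3 ≠ 7, so there is no saddle point; optimal play is mixed.
Let Row play A with probability p. Expected payoff against C1: 7p + (-3)(1−p) = 10p − 3; against C2: (-8)p + 7(1−p) = −15p + 7.
Setting these equal: 10p − 3 = −15p + 7 ⇒ 25p = 10 ⇒ p = 2/5, and the value is (10)·(2/5) − 3 = 1.
For Column: with q = P(C1), equating A's and B's payoffs gives 15q − 8 = −10q + 7 ⇒ q = 3/5.

1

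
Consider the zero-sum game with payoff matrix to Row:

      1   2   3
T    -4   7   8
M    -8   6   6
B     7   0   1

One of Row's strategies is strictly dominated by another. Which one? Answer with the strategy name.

T gives a strictly higher payoff than M against every column: -4 > -8, 7 > 6, 8 > 6.
So M is strictly dominated and Row never plays it.

M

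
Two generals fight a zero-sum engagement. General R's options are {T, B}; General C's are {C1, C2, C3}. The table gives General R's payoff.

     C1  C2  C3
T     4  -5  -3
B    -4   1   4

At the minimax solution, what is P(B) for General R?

9/14

Row minima: T → -5, B → -4; maximin = -4.
Column maxima: C1 → 4, C2 → 1, C3 → 4; minimax = 1.
-4 ≠ 1, so there is no saddle point; optimal play is mixed.
C3 is strictly dominated by C2 (it gives General R strictly more in every row), so General C never plays it.
On the remaining 2×2 (T, B vs C1, C2):
Let General R play T with probability p. Expected payoff against C1: 4p + (-4)(1−p) = 8p − 4; against C2: (-5)p + 1(1−p) = −6p + 1.
Setting these equal: 8p − 4 = −6p + 1 ⇒ 14p = 5 ⇒ p = 5/14, and the value is (8)·(5/14) − 4 = -8/7.
For General C: with q = P(C1), equating T's and B's payoffs gives 9q − 5 = −5q + 1 ⇒ q = 3/7.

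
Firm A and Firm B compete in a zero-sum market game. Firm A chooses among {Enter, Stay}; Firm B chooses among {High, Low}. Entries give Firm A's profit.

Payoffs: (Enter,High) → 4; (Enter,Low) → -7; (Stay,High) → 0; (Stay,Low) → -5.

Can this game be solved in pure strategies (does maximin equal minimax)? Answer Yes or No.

Row minima: Enter → -7, Stay → -5; maximin = -5.
Column maxima: High → 4, Low → -5; minimax = -5.
maximin = minimax = -5, so a saddle point exists.

Yes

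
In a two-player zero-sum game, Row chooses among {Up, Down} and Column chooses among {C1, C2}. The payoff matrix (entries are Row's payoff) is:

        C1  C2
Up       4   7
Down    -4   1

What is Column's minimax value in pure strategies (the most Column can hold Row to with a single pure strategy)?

4

Column maxima: C1 → 4, C2 → 7.
The smallest of these is 4.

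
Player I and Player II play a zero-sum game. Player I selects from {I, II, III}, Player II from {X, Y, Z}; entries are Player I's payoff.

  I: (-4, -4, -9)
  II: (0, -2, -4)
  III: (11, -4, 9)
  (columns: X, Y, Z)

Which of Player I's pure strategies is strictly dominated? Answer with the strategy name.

II gives a strictly higher payoff than I against every column: 0 > -4, -2 > -4, -4 > -9.
So I is strictly dominated and Player I never plays it.

I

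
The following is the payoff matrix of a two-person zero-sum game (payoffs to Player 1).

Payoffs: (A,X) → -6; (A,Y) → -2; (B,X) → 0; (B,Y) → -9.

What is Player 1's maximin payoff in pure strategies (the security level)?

-6

Row minima: A → -6, B → -9.
The best of these is -6.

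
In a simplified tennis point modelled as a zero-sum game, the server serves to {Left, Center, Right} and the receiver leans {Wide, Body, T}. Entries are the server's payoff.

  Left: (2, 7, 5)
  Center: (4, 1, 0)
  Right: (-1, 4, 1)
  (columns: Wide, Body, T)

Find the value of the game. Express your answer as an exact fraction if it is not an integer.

20/7

Row minima: Left → 2, Center → 0, Right → -1; maximin = 2.
Column maxima: Wide → 4, Body → 7, T → 5; minimax = 4.
2 ≠ 4, so there is no saddle point; optimal play is mixed.
Right is strictly dominated by Left, so the server never plays it.
Body is strictly dominated by T (it gives the server strictly more in every row), so the receiver never plays it.
On the remaining 2×2 (Left, Center vs Wide, T):
Let the server play Left with probability p. Expected payoff against Wide: 2p + 4(1−p) = −2p + 4; against T: 5p + 0(1−p) = 5p.
Setting these equal: −2p + 4 = 5p ⇒ −7p = -4 ⇒ p = 4/7, and the value is (-2)·(4/7) + 4 = 20/7.
For the receiver: with q = P(Wide), equating Left's and Center's payoffs gives −3q + 5 = 4q ⇒ q = 5/7.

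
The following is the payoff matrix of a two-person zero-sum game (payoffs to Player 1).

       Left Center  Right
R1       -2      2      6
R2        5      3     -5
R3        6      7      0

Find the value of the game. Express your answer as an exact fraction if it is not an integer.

Row minima: R1 → -2, R2 → -5, R3 → 0; maximin = 0.
Column maxima: Left → 6, Center → 7, Right → 6; minimax = 6.
0 ≠ 6, so there is no saddle point; optimal play is mixed.
R2 is strictly dominated by R3, so Player 1 never plays it.
With R2 eliminated, Center is strictly dominated by Left (it gives Player 1 strictly more in every remaining row), so Player 2 never plays it.
On the remaining 2×2 (R1, R3 vs Left, Right):
Let Player 1 play R1 with probability p. Expected payoff against Left: (-2)p + 6(1−p) = −8p + 6; against Right: 6p + 0(1−p) = 6p.
Setting these equal: −8p + 6 = 6p ⇒ −14p = -6 ⇒ p = 3/7, and the value is (-8)·(3/7) + 6 = 18/7.
For Player 2: with q = P(Left), equating R1's and R3's payoffs gives −8q + 6 = 6q ⇒ q = 3/7.

18/7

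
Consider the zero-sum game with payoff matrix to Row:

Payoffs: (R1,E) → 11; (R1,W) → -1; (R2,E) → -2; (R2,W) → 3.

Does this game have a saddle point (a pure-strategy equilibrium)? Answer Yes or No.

Row minima: R1 → -1, R2 → -2; maximin = -1.
Column maxima: E → 11, W → 3; minimax = 3.
-1 ≠ 3, so no pure-strategy equilibrium exists.

No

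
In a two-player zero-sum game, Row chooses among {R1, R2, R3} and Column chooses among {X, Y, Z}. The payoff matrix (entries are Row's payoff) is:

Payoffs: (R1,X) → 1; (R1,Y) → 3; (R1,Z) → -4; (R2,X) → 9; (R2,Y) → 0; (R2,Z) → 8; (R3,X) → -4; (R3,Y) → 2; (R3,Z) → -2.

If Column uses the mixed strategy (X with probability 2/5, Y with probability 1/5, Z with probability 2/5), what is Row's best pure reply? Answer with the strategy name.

Expected payoff of R1: (2/5)·1 + (1/5)·3 + (2/5)·(-4) = -3/5.
Expected payoff of R2: (2/5)·9 + (1/5)·0 + (2/5)·8 = 34/5.
Expected payoff of R3: (2/5)·(-4) + (1/5)·2 + (2/5)·(-2) = -2.
The largest is 34/5, so Row's best response is R2.

R2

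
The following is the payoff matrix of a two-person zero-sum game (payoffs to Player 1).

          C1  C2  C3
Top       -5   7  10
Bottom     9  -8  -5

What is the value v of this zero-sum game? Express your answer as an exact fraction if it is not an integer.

23/29

Row minima: Top → -5, Bottom → -8; maximin = -5.
Column maxima: C1 → 9, C2 → 7, C3 → 10; minimax = 7.
-5 ≠ 7, so there is no saddle point; optimal play is mixed.
C3 is strictly dominated by C2 (it gives Player 1 strictly more in every row), so Player 2 never plays it.
On the remaining 2×2 (Top, Bottom vs C1, C2):
Let Player 1 play Top with probability p. Expected payoff against C1: (-5)p + 9(1−p) = −14p + 9; against C2: 7p + (-8)(1−p) = 15p − 8.
Setting these equal: −14p + 9 = 15p − 8 ⇒ −29p = -17 ⇒ p = 17/29, and the value is (-14)·(17/29) + 9 = 23/29.
For Player 2: with q = P(C1), equating Top's and Bottom's payoffs gives −12q + 7 = 17q − 8 ⇒ q = 15/29.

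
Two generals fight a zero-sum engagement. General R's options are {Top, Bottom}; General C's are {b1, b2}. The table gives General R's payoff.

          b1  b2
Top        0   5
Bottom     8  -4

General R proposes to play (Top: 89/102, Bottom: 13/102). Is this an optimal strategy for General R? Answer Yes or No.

Against b1 this mix gives (89/102)·0 + (13/102)·8 = 52/51.
Against b2 this mix gives (89/102)·5 + (13/102)·(-4) = 131/34.
General C will play b1, holding General R to 52/51. Shifting weight toward the row that does better against b1 would raise this floor (the equalizing mix achieves 40/17 against both b1 and b2), so the proposed strategy is not optimal.

No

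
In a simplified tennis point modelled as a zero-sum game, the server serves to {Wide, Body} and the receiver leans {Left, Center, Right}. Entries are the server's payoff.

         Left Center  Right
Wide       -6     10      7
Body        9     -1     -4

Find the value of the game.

3/2

Row minima: Wide → -6, Body → -4; maximin = -4.
Column maxima: Left → 9, Center → 10, Right → 7; minimax = 7.
-4 ≠ 7, so there is no saddle point; optimal play is mixed.
Center is strictly dominated by Right (it gives the server strictly more in every row), so the receiver never plays it.
On the remaining 2×2 (Wide, Body vs Left, Right):
Let the server play Wide with probability p. Expected payoff against Left: (-6)p + 9(1−p) = −15p + 9; against Right: 7p + (-4)(1−p) = 11p − 4.
Setting these equal: −15p + 9 = 11p − 4 ⇒ −26p = -13 ⇒ p = 1/2, and the value is (-15)·(1/2) + 9 = 3/2.
For the receiver: with q = P(Left), equating Wide's and Body's payoffs gives −13q + 7 = 13q − 4 ⇒ q = 11/26.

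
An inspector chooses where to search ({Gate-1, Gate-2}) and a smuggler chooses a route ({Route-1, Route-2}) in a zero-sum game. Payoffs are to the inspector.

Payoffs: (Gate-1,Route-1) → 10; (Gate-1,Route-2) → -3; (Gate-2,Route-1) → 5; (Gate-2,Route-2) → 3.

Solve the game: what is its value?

Row minima: Gate-1 → -3, Gate-2 → 3; maximin = 3.
Column maxima: Route-1 → 10, Route-2 → 3; minimax = 3.
Since maximin = minimax = 3, there is a saddle point and the value is 3.

3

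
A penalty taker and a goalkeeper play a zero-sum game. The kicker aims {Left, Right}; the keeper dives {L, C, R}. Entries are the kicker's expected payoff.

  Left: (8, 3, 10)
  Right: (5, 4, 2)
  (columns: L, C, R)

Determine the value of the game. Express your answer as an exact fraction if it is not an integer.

Row minima: Left → 3, Right → 2; maximin = 3.
Column maxima: L → 8, C → 4, R → 10; minimax = 4.
3 ≠ 4, so there is no saddle point; optimal play is mixed.
L is strictly dominated by C (it gives the kicker strictly more in every row), so the keeper never plays it.
On the remaining 2×2 (Left, Right vs C, R):
Let the kicker play Left with probability p. Expected payoff against C: 3p + 4(1−p) = −p + 4; against R: 10p + 2(1−p) = 8p + 2.
Setting these equal: −p + 4 = 8p + 2 ⇒ −9p = -2 ⇒ p = 2/9, and the value is (-1)·(2/9) + 4 = 34/9.
For the keeper: with q = P(C), equating Left's and Right's payoffs gives −7q + 10 = 2q + 2 ⇒ q = 8/9.

34/9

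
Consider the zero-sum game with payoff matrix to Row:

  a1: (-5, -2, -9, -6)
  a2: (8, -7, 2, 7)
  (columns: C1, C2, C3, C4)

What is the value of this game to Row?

Row minima: a1 → -9, a2 → -7; maximin = -7.
Column maxima: C1 → 8, C2 → -2, C3 → 2, C4 → 7; minimax = -2.
-7 ≠ -2, so there is no saddle point; optimal play is mixed.
C1 is strictly dominated by C3 (it gives Row strictly more in every row), so Column never plays it.
C4 is strictly dominated by C3 (it gives Row strictly more in every row), so Column never plays it.
On the remaining 2×2 (a1, a2 vs C2, C3):
Let Row play a1 with probability p. Expected payoff against C2: (-2)p + (-7)(1−p) = 5p − 7; against C3: (-9)p + 2(1−p) = −11p + 2.
Setting these equal: 5p − 7 = −11p + 2 ⇒ 16p = 9 ⇒ p = 9/16, and the value is (5)·(9/16) − 7 = -67/16.
For Column: with q = P(C2), equating a1's and a2's payoffs gives 7q − 9 = −9q + 2 ⇒ q = 11/16.

-67/16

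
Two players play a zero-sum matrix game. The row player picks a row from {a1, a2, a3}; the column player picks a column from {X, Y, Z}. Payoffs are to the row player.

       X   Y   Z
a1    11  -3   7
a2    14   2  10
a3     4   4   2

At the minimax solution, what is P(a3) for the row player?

Row minima: a1 → -3, a2 → 2, a3 → 2; maximin = 2.
Column maxima: X → 14, Y → 4, Z → 10; minimax = 4.
2 ≠ 4, so there is no saddle point; optimal play is mixed.
a1 is strictly dominated by a2, so the row player never plays it.
X is strictly dominated by Z (it gives the row player strictly more in every row), so the column player never plays it.
On the remaining 2×2 (a2, a3 vs Y, Z):
Let the row player play a2 with probability p. Expected payoff against Y: 2p + 4(1−p) = −2p + 4; against Z: 10p + 2(1−p) = 8p + 2.
Setting these equal: −2p + 4 = 8p + 2 ⇒ −10p = -2 ⇒ p = 1/5, and the value is (-2)·(1/5) + 4 = 18/5.
For the column player: with q = P(Y), equating a2's and a3's payoffs gives −8q + 10 = 2q + 2 ⇒ q = 4/5.

4/5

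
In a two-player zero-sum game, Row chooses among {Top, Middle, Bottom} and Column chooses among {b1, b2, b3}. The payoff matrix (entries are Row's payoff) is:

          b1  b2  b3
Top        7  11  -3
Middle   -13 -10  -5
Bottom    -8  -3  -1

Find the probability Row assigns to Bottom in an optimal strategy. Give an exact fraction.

Row minima: Top → -3, Middle → -13, Bottom → -8; maximin = -3.
Column maxima: b1 → 7, b2 → 11, b3 → -1; minimax = -1.
-3 ≠ -1, so there is no saddle point; optimal play is mixed.
Middle is strictly dominated by Top, so Row never plays it.
b2 is strictly dominated by b1 (it gives Row strictly more in every row), so Column never plays it.
On the remaining 2×2 (Top, Bottom vs b1, b3):
Let Row play Top with probability p. Expected payoff against b1: 7p + (-8)(1−p) = 15p − 8; against b3: (-3)p + (-1)(1−p) = −2p − 1.
Setting these equal: 15p − 8 = −2p − 1 ⇒ 17p = 7 ⇒ p = 7/17, and the value is (15)·(7/17) − 8 = -31/17.
For Column: with q = P(b1), equating Top's and Bottom's payoffs gives 10q − 3 = −7q − 1 ⇒ q = 2/17.

10/17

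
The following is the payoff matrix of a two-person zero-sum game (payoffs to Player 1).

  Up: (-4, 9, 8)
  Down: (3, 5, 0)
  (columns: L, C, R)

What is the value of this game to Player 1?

8/5

Row minima: Up → -4, Down → 0; maximin = 0.
Column maxima: L → 3, C → 9, R → 8; minimax = 3.
0 ≠ 3, so there is no saddle point; optimal play is mixed.
C is strictly dominated by L (it gives Player 1 strictly more in every row), so Player 2 never plays it.
On the remaining 2×2 (Up, Down vs L, R):
Let Player 1 play Up with probability p. Expected payoff against L: (-4)p + 3(1−p) = −7p + 3; against R: 8p + 0(1−p) = 8p.
Setting these equal: −7p + 3 = 8p ⇒ −15p = -3 ⇒ p = 1/5, and the value is (-7)·(1/5) + 3 = 8/5.
For Player 2: with q = P(L), equating Up's and Down's payoffs gives −12q + 8 = 3q ⇒ q = 8/15.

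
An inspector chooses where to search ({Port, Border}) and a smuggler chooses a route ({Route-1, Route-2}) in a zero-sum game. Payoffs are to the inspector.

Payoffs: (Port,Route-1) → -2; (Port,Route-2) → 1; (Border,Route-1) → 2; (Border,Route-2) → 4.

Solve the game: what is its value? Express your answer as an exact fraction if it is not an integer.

2

Row minima: Port → -2, Border → 2; maximin = 2.
Column maxima: Route-1 → 2, Route-2 → 4; minimax = 2.
Since maximin = minimax = 2, there is a saddle point and the value is 2.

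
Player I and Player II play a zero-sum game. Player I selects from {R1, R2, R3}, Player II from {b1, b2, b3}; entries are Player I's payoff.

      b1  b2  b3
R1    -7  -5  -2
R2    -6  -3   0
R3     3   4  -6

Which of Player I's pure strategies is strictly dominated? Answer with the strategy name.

R2 gives a strictly higher payoff than R1 against every column: -6 > -7, -3 > -5, 0 > -2.
So R1 is strictly dominated and Player I never plays it.

R1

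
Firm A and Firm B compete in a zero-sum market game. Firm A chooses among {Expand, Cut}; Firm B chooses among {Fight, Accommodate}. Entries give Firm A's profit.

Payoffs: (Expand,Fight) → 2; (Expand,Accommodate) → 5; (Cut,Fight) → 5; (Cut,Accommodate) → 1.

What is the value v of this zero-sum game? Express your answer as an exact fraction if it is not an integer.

Row minima: Expand → 2, Cut → 1; maximin = 2.
Column maxima: Fight → 5, Accommodate → 5; minimax = 5.
2 ≠ 5, so there is no saddle point; optimal play is mixed.
Let Firm A play Expand with probability p. Expected payoff against Fight: 2p + 5(1−p) = −3p + 5; against Accommodate: 5p + 1(1−p) = 4p + 1.
Setting these equal: −3p + 5 = 4p + 1 ⇒ −7p = -4 ⇒ p = 4/7, and the value is (-3)·(4/7) + 5 = 23/7.
For Firm B: with q = P(Fight), equating Expand's and Cut's payoffs gives −3q + 5 = 4q + 1 ⇒ q = 4/7.

23/7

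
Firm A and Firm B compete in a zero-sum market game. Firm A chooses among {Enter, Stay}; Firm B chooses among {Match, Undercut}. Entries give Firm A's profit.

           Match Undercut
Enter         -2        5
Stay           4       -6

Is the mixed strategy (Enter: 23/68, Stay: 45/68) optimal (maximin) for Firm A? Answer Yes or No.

No

Against Match this mix gives (23/68)·(-2) + (45/68)·4 = 67/34.
Against Undercut this mix gives (23/68)·5 + (45/68)·(-6) = -155/68.
Firm B will play Undercut, holding Firm A to -155/68. Shifting weight toward the row that does better against Undercut would raise this floor (the equalizing mix achieves 8/17 against both Undercut and Match), so the proposed strategy is not optimal.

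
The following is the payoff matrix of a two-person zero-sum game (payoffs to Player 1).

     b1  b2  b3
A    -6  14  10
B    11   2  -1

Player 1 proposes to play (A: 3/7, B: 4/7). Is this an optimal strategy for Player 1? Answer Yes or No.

Against b1 this mix gives (3/7)·(-6) + (4/7)·11 = 26/7.
Against b2 this mix gives (3/7)·14 + (4/7)·2 = 50/7.
Against b3 this mix gives (3/7)·10 + (4/7)·(-1) = 26/7.
All of Player 2's active replies (b1, b3) yield 26/7, and no column does worse for Player 1. The mix makes Player 2 indifferent and guarantees 26/7, so it is optimal.

Yes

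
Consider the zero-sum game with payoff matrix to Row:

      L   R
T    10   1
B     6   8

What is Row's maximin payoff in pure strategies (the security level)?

6

Row minima: T → 1, B → 6.
The best of these is 6.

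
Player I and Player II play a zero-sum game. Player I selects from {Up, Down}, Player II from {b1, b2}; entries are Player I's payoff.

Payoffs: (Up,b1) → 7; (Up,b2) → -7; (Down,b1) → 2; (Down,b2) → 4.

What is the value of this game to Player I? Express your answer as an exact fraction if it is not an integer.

Row minima: Up → -7, Down → 2; maximin = 2.
Column maxima: b1 → 7, b2 → 4; minimax = 4.
2 ≠ 4, so there is no saddle point; optimal play is mixed.
Let Player I play Up with probability p. Expected payoff against b1: 7p + 2(1−p) = 5p + 2; against b2: (-7)p + 4(1−p) = −11p + 4.
Setting these equal: 5p + 2 = −11p + 4 ⇒ 16p = 2 ⇒ p = 1/8, and the value is (5)·(1/8) + 2 = 21/8.
For Player II: with q = P(b1), equating Up's and Down's payoffs gives 14q − 7 = −2q + 4 ⇒ q = 11/16.

21/8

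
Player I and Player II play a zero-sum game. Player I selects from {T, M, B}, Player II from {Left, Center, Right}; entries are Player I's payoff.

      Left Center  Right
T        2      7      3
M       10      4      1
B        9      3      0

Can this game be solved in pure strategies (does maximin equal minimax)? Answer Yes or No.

No

Row minima: T → 2, M → 1, B → 0; maximin = 2.
Column maxima: Left → 10, Center → 7, Right → 3; minimax = 3.
2 ≠ 3, so no pure-strategy equilibrium exists.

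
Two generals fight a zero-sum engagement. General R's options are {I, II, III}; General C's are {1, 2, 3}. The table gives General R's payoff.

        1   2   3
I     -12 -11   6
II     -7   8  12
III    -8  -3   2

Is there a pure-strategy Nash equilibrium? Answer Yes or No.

Row minima: I → -12, II → -7, III → -8; maximin = -7.
Column maxima: 1 → -7, 2 → 8, 3 → 12; minimax = -7.
maximin = minimax = -7, so a saddle point exists.

Yes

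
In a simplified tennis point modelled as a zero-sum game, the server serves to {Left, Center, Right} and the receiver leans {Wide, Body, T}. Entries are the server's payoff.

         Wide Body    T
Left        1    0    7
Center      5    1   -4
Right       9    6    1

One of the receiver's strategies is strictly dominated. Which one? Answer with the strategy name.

Wide

Body holds the server's payoff strictly below Wide in every row: 0 < 1, 1 < 5, 6 < 9.
So Wide is strictly dominated for the receiver.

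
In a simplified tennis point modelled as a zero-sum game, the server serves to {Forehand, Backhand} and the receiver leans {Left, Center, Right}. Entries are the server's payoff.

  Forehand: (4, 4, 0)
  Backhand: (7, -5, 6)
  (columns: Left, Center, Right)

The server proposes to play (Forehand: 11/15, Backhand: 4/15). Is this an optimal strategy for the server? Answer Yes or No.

Yes

Against Left this mix gives (11/15)·4 + (4/15)·7 = 24/5.
Against Center this mix gives (11/15)·4 + (4/15)·(-5) = 8/5.
Against Right this mix gives (11/15)·0 + (4/15)·6 = 8/5.
All of the receiver's active replies (Center, Right) yield 8/5, and no column does worse for the server. The mix makes the receiver indifferent and guarantees 8/5, so it is optimal.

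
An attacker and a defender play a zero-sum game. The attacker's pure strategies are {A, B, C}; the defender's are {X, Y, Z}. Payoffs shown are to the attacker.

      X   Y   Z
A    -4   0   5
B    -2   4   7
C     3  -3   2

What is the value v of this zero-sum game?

Row minima: A → -4, B → -2, C → -3; maximin = -2.
Column maxima: X → 3, Y → 4, Z → 7; minimax = 3.
-2 ≠ 3, so there is no saddle point; optimal play is mixed.
A is strictly dominated by B, so the attacker never plays it.
Z is strictly dominated by Y (it gives the attacker strictly more in every row), so the defender never plays it.
On the remaining 2×2 (B, C vs X, Y):
Let the attacker play B with probability p. Expected payoff against X: (-2)p + 3(1−p) = −5p + 3; against Y: 4p + (-3)(1−p) = 7p − 3.
Setting these equal: −5p + 3 = 7p − 3 ⇒ −12p = -6 ⇒ p = 1/2, and the value is (-5)·(1/2) + 3 = 1/2.
For the defender: with q = P(X), equating B's and C's payoffs gives −6q + 4 = 6q − 3 ⇒ q = 7/12.

1/2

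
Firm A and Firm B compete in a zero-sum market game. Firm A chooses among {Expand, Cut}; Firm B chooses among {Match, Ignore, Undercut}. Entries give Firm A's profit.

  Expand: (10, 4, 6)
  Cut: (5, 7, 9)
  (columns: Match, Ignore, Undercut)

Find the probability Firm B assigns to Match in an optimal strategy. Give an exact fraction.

Row minima: Expand → 4, Cut → 5; maximin = 5.
Column maxima: Match → 10, Ignore → 7, Undercut → 9; minimax = 7.
5 ≠ 7, so there is no saddle point; optimal play is mixed.
Undercut is strictly dominated by Ignore (it gives Firm A strictly more in every row), so Firm B never plays it.
On the remaining 2×2 (Expand, Cut vs Match, Ignore):
Let Firm A play Expand with probability p. Expected payoff against Match: 10p + 5(1−p) = 5p + 5; against Ignore: 4p + 7(1−p) = −3p + 7.
Setting these equal: 5p + 5 = −3p + 7 ⇒ 8p = 2 ⇒ p = 1/4, and the value is (5)·(1/4) + 5 = 25/4.
For Firm B: with q = P(Match), equating Expand's and Cut's payoffs gives 6q + 4 = −2q + 7 ⇒ q = 3/8.

3/8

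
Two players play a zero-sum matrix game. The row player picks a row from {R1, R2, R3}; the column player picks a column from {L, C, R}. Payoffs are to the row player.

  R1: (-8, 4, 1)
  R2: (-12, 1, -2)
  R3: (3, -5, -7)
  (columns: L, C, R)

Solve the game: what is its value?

Row minima: R1 → -8, R2 → -12, R3 → -7; maximin = -7.
Column maxima: L → 3, C → 4, R → 1; minimax = 1.
-7 ≠ 1, so there is no saddle point; optimal play is mixed.
R2 is strictly dominated by R1, so the row player never plays it.
C is strictly dominated by R (it gives the row player strictly more in every row), so the column player never plays it.
On the remaining 2×2 (R1, R3 vs L, R):
Let the row player play R1 with probability p. Expected payoff against L: (-8)p + 3(1−p) = −11p + 3; against R: 1p + (-7)(1−p) = 8p − 7.
Setting these equal: −11p + 3 = 8p − 7 ⇒ −19p = -10 ⇒ p = 10/19, and the value is (-11)·(10/19) + 3 = -53/19.
For the column player: with q = P(L), equating R1's and R3's payoffs gives −9q + 1 = 10q − 7 ⇒ q = 8/19.

-53/19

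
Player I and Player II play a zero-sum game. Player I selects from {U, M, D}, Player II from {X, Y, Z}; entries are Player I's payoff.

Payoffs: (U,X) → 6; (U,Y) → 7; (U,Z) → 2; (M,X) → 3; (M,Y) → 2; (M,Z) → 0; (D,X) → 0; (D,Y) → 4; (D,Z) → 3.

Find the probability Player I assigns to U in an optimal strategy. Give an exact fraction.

3/7

Row minima: U → 2, M → 0, D → 0; maximin = 2.
Column maxima: X → 6, Y → 7, Z → 3; minimax = 3.
2 ≠ 3, so there is no saddle point; optimal play is mixed.
M is strictly dominated by U, so Player I never plays it.
With M eliminated, Y is strictly dominated by X (it gives Player I strictly more in every remaining row), so Player II never plays it.
On the remaining 2×2 (U, D vs X, Z):
Let Player I play U with probability p. Expected payoff against X: 6p + 0(1−p) = 6p; against Z: 2p + 3(1−p) = −p + 3.
Setting these equal: 6p = −p + 3 ⇒ 7p = 3 ⇒ p = 3/7, and the value is (6)·(3/7) = 18/7.
For Player II: with q = P(X), equating U's and D's payoffs gives 4q + 2 = −3q + 3 ⇒ q = 1/7.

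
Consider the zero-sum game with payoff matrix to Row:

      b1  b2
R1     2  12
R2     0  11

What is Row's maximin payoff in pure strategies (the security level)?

Row minima: R1 → 2, R2 → 0.
The best of these is 2.

2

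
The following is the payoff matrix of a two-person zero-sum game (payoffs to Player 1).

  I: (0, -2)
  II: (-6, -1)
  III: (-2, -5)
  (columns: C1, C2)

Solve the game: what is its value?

Row minima: I → -2, II → -6, III → -5; maximin = -2.
Column maxima: C1 → 0, C2 → -1; minimax = -1.
-2 ≠ -1, so there is no saddle point; optimal play is mixed.
III is strictly dominated by I, so Player 1 never plays it.
On the remaining 2×2 (I, II vs C1, C2):
Let Player 1 play I with probability p. Expected payoff against C1: 0p + (-6)(1−p) = 6p − 6; against C2: (-2)p + (-1)(1−p) = −p − 1.
Setting these equal: 6p − 6 = −p − 1 ⇒ 7p = 5 ⇒ p = 5/7, and the value is (6)·(5/7) − 6 = -12/7.
For Player 2: with q = P(C1), equating I's and II's payoffs gives 2q − 2 = −5q − 1 ⇒ q = 1/7.

-12/7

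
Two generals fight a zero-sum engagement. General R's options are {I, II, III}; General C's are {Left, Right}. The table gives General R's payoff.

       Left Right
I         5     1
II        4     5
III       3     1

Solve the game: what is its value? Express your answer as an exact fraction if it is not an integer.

Row minima: I → 1, II → 4, III → 1; maximin = 4.
Column maxima: Left → 5, Right → 5; minimax = 5.
4 ≠ 5, so there is no saddle point; optimal play is mixed.
III is strictly dominated by II, so General R never plays it.
On the remaining 2×2 (I, II vs Left, Right):
Let General R play I with probability p. Expected payoff against Left: 5p + 4(1−p) = p + 4; against Right: 1p + 5(1−p) = −4p + 5.
Setting these equal: p + 4 = −4p + 5 ⇒ 5p = 1 ⇒ p = 1/5, and the value is (1)·(1/5) + 4 = 21/5.
For General C: with q = P(Left), equating I's and II's payoffs gives 4q + 1 = −q + 5 ⇒ q = 4/5.

21/5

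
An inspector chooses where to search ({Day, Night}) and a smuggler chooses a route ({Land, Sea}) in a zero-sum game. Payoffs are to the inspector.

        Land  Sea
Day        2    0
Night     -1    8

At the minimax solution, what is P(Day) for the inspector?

Row minima: Day → 0, Night → -1; maximin = 0.
Column maxima: Land → 2, Sea → 8; minimax = 2.
0 ≠ 2, so there is no saddle point; optimal play is mixed.
Let the inspector play Day with probability p. Expected payoff against Land: 2p + (-1)(1−p) = 3p − 1; against Sea: 0p + 8(1−p) = −8p + 8.
Setting these equal: 3p − 1 = −8p + 8 ⇒ 11p = 9 ⇒ p = 9/11, and the value is (3)·(9/11) − 1 = 16/11.
For the smuggler: with q = P(Land), equating Day's and Night's payoffs gives 2q = −9q + 8 ⇒ q = 8/11.

9/11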